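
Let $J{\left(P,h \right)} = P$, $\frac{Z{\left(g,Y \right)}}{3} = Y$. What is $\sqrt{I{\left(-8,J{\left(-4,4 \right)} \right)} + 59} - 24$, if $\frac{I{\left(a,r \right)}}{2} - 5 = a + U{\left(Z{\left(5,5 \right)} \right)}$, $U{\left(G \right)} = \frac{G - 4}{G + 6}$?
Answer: $-24 + \frac{\sqrt{23835}}{21} \approx -16.648$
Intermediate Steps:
$Z{\left(g,Y \right)} = 3 Y$
$U{\left(G \right)} = \frac{-4 + G}{6 + G}$
$I{\left(a,r \right)} = \frac{232}{21} + 2 a$ ($I{\left(a,r \right)} = 10 + 2 \left(a + \frac{-4 + 3 \cdot 5}{6 + 3 \cdot 5}\right) = 10 + 2 \left(a + \frac{-4 + 15}{6 + 15}\right) = 10 + 2 \left(a + \frac{1}{21} \cdot 11\right) = 10 + 2 \left(a + \frac{11}{21}\right) = 10 + 2 \left(\frac{11}{21} + a\right) = 10 + \left(\frac{22}{21} + 2 a\right) = \frac{232}{21} + 2 a$)
$\sqrt{I{\left(-8,J{\left(-4,4 \right)} \right)} + 59} - 24 = \sqrt{\left(\frac{232}{21} + 2 \left(-8\right)\right) + 59} - 24 = \sqrt{\left(\frac{232}{21} - 16\right) + 59} - 24 = \sqrt{- \frac{104}{21} + 59} - 24 = \sqrt{\frac{1135}{21}} - 24 = \frac{\sqrt{23835}}{21} - 24 = -24 + \frac{\sqrt{23835}}{21}$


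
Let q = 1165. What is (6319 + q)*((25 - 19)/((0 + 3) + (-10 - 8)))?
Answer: -14968/5 ≈ -2993.6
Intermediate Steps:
(6319 + q)*((25 - 19)/((0 + 3) + (-10 - 8))) = (6319 + 1165)*((25 - 19)/((0 + 3) + (-10 - 8))) = 7484*(6/(3 - 18)) = 7484*(6/(-15)) = 7484*(6*(-1/15)) = 7484*(-⅖) = -14968/5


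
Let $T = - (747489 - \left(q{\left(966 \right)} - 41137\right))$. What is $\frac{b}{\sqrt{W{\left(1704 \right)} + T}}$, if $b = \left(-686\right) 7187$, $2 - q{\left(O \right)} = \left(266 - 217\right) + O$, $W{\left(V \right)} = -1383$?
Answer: $\frac{2465141 i \sqrt{791022}}{395511} \approx 5543.4 i$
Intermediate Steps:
$q{\left(O \right)} = -47 - O$ ($q{\left(O \right)} = 2 - \left(\left(266 - 217\right) + O\right) = 2 - \left(49 + O\right) = -47 - O$)
$b = -4930282$
$T = -789639$ ($T = - (747489 - \left(\left(-47 - 966\right) - 41137\right)) = - (747489 - \left(-1013 - 41137\right)) = - (747489 - -42150) = - (747489 + 42150) = \left(-1\right) 789639 = -789639$)
$\frac{b}{\sqrt{W{\left(1704 \right)} + T}} = - \frac{4930282}{\sqrt{-1383 - 789639}} = - \frac{4930282}{\sqrt{-791022}} = - \frac{4930282}{i \sqrt{791022}} = - 4930282 \left(- \frac{i \sqrt{791022}}{791022}\right) = \frac{2465141 i \sqrt{791022}}{395511}$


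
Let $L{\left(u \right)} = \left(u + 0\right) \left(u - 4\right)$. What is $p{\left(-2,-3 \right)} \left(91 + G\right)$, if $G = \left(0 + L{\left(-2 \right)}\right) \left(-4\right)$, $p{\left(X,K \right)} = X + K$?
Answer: $-215$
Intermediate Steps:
$L{\left(u \right)} = u \left(-4 + u\right)$
$p{\left(X,K \right)} = K + X$
$G = -48$ ($G = \left(0 - 2 \left(-4 - 2\right)\right) \left(-4\right) = \left(0 - -12\right) \left(-4\right) = \left(0 + 12\right) \left(-4\right) = 12 \left(-4\right) = -48$)
$p{\left(-2,-3 \right)} \left(91 + G\right) = \left(-3 - 2\right) \left(91 - 48\right) = \left(-5\right) 43 = -215$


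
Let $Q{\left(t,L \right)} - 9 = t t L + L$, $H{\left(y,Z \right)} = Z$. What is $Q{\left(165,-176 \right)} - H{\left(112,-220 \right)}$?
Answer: $-4791547$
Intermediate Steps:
$Q{\left(t,L \right)} = 9 + L + L t^{2}$ ($Q{\left(t,L \right)} = 9 + \left(t t L + L\right) = 9 + \left(t^{2} L + L\right) = 9 + \left(L t^{2} + L\right) = 9 + \left(L + L t^{2}\right) = 9 + L + L t^{2}$)
$Q{\left(165,-176 \right)} - H{\left(112,-220 \right)} = \left(9 - 176 - 176 \cdot 165^{2}\right) - -220 = \left(9 - 176 - 4791600\right) + 220 = -4791767 + 220 = -4791547$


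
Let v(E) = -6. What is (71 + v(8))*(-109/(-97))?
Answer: 7085/97 ≈ 73.041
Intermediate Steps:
(71 + v(8))*(-109/(-97)) = (71 - 6)*(-109/(-97)) = 65*(-109*(-1/97)) = 65*(109/97) = 7085/97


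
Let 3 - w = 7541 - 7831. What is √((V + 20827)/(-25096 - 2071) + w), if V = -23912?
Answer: 2*√54082813918/27167 ≈ 17.121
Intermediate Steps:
w = 293 (w = 3 - (7541 - 7831) = 3 - 1*(-290) = 3 + 290 = 293)
√((V + 20827)/(-25096 - 2071) + w) = √((-23912 + 20827)/(-25096 - 2071) + 293) = √(-3085/(-27167) + 293) = √(-3085*(-1/27167) + 293) = √(3085/27167 + 293) = √(7963016/27167) = 2*√54082813918/27167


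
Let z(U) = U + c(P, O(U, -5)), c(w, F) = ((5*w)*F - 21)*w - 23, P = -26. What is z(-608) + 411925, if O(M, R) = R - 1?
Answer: 391560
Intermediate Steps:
O(M, R) = -1 + R
c(w, F) = -23 + w*(-21 + 5*F*w) (c(w, F) = (5*F*w - 21)*w - 23 = (-21 + 5*F*w)*w - 23 = w*(-21 + 5*F*w) - 23 = -23 + w*(-21 + 5*F*w))
z(U) = -19757 + U (z(U) = U + (-23 - 21*(-26) + 5*(-1 - 5)*(-26)²) = U + (-23 + 546 + 5*(-6)*676) = U + (-23 + 546 - 20280) = U - 19757 = -19757 + U)
z(-608) + 411925 = (-19757 - 608) + 411925 = -20365 + 411925 = 391560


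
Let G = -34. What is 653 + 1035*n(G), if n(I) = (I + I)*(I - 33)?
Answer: 4716113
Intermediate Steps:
n(I) = 2*I*(-33 + I) (n(I) = (2*I)*(-33 + I) = 2*I*(-33 + I))
653 + 1035*n(G) = 653 + 1035*(2*(-34)*(-33 - 34)) = 653 + 1035*(2*(-34)*(-67)) = 653 + 1035*4556 = 653 + 4715460 = 4716113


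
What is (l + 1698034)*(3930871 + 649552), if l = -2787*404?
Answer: 2620395872378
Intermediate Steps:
l = -1125948
(l + 1698034)*(3930871 + 649552) = (-1125948 + 1698034)*(3930871 + 649552) = 572086*4580423 = 2620395872378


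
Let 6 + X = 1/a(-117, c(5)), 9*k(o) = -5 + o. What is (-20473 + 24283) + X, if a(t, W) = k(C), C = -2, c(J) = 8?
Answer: 26619/7 ≈ 3802.7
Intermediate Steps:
k(o) = -5/9 + o/9 (k(o) = (-5 + o)/9 = -5/9 + o/9)
a(t, W) = -7/9 (a(t, W) = -5/9 + (⅑)*(-2) = -5/9 - 2/9 = -7/9)
X = -51/7 (X = -6 + 1/(-7/9) = -6 - 9/7 = -51/7 ≈ -7.2857)
(-20473 + 24283) + X = (-20473 + 24283) - 51/7 = 3810 - 51/7 = 26619/7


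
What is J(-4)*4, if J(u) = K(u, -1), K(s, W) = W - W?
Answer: 0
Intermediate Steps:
K(s, W) = 0
J(u) = 0
J(-4)*4 = 0*4 = 0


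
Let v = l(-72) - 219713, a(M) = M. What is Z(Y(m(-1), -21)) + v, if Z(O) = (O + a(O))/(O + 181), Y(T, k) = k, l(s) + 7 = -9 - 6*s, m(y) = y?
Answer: -17543781/80 ≈ -2.1930e+5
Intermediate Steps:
l(s) = -16 - 6*s (l(s) = -7 + (-9 - 6*s) = -16 - 6*s)
Z(O) = 2*O/(181 + O) (Z(O) = (O + O)/(O + 181) = (2*O)/(181 + O) = 2*O/(181 + O))
v = -219297 (v = (-16 - 6*(-72)) - 219713 = (-16 + 432) - 219713 = 416 - 219713 = -219297)
Z(Y(m(-1), -21)) + v = 2*(-21)/(181 - 21) - 219297 = 2*(-21)/160 - 219297 = 2*(-21)*(1/160) - 219297 = -21/80 - 219297 = -17543781/80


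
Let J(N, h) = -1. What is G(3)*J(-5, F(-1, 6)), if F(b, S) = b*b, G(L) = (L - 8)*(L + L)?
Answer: 30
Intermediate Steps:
G(L) = 2*L*(-8 + L) (G(L) = (-8 + L)*(2*L) = 2*L*(-8 + L))
F(b, S) = b²
G(3)*J(-5, F(-1, 6)) = (2*3*(-8 + 3))*(-1) = (2*3*(-5))*(-1) = -30*(-1) = 30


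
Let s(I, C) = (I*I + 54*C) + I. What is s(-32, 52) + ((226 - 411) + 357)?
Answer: 3972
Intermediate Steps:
s(I, C) = I + I**2 + 54*C (s(I, C) = (I**2 + 54*C) + I = I + I**2 + 54*C)
s(-32, 52) + ((226 - 411) + 357) = (-32 + (-32)**2 + 54*52) + ((226 - 411) + 357) = (-32 + 1024 + 2808) + (-185 + 357) = 3800 + 172 = 3972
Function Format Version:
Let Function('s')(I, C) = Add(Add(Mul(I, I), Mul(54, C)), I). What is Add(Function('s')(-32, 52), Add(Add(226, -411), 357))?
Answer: 3972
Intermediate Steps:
Function('s')(I, C) = Add(I, Pow(I, 2), Mul(54, C)) (Function('s')(I, C) = Add(Add(Pow(I, 2), Mul(54, C)), I) = Add(I, Pow(I, 2), Mul(54, C)))
Add(Function('s')(-32, 52), Add(Add(226, -411), 357)) = Add(Add(-32, Pow(-32, 2), Mul(54, 52)), Add(Add(226, -411), 357)) = Add(Add(-32, 1024, 2808), Add(-185, 357)) = Add(3800, 172) = 3972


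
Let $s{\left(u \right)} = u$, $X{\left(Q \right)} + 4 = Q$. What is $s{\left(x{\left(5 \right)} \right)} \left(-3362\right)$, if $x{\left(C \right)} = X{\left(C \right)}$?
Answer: $-3362$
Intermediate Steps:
$X{\left(Q \right)} = -4 + Q$
$x{\left(C \right)} = -4 + C$
$s{\left(x{\left(5 \right)} \right)} \left(-3362\right) = \left(-4 + 5\right) \left(-3362\right) = 1 \left(-3362\right) = -3362$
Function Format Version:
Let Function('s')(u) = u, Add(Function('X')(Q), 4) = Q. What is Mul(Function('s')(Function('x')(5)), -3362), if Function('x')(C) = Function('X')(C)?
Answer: -3362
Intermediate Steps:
Function('X')(Q) = Add(-4, Q)
Function('x')(C) = Add(-4, C)
Mul(Function('s')(Function('x')(5)), -3362) = Mul(Add(-4, 5), -3362) = Mul(1, -3362) = -3362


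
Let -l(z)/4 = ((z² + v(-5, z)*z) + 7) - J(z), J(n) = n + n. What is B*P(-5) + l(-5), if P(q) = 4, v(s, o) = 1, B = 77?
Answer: 160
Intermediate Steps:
J(n) = 2*n
l(z) = -28 - 4*z² + 4*z (l(z) = -4*(((z² + 1*z) + 7) - 2*z) = -4*(((z² + z) + 7) - 2*z) = -4*(((z + z²) + 7) - 2*z) = -4*((7 + z + z²) - 2*z) = -4*(7 + z² - z) = -28 - 4*z² + 4*z)
B*P(-5) + l(-5) = 77*4 + (-28 - 4*(-5)² + 4*(-5)) = 308 + (-28 - 4*25 - 20) = 308 + (-28 - 100 - 20) = 308 - 148 = 160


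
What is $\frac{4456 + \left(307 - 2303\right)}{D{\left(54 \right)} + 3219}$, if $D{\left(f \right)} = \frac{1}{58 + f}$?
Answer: $\frac{275520}{360529} \approx 0.76421$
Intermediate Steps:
$\frac{4456 + \left(307 - 2303\right)}{D{\left(54 \right)} + 3219} = \frac{4456 + \left(307 - 2303\right)}{\frac{1}{58 + 54} + 3219} = \frac{4456 - 1996}{\frac{1}{112} + 3219} = \frac{2460}{\frac{1}{112} + 3219} = \frac{2460}{\frac{360529}{112}} = 2460 \cdot \frac{112}{360529} = \frac{275520}{360529}$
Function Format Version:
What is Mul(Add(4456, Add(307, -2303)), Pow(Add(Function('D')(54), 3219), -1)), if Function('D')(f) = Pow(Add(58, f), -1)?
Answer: Rational(275520, 360529) ≈ 0.76421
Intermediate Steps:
Mul(Add(4456, Add(307, -2303)), Pow(Add(Function('D')(54), 3219), -1)) = Mul(Add(4456, Add(307, -2303)), Pow(Add(Pow(Add(58, 54), -1), 3219), -1)) = Mul(Add(4456, -1996), Pow(Add(Pow(112, -1), 3219), -1)) = Mul(2460, Pow(Add(Rational(1, 112), 3219), -1)) = Mul(2460, Pow(Rational(360529, 112), -1)) = Mul(2460, Rational(112, 360529)) = Rational(275520, 360529)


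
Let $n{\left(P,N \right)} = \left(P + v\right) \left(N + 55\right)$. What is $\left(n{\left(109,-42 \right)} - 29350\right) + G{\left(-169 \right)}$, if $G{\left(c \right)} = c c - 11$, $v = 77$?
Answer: $1618$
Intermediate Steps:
$G{\left(c \right)} = -11 + c^{2}$ ($G{\left(c \right)} = c^{2} - 11 = -11 + c^{2}$)
$n{\left(P,N \right)} = \left(55 + N\right) \left(77 + P\right)$ ($n{\left(P,N \right)} = \left(P + 77\right) \left(N + 55\right) = \left(77 + P\right) \left(55 + N\right) = \left(55 + N\right) \left(77 + P\right)$)
$\left(n{\left(109,-42 \right)} - 29350\right) + G{\left(-169 \right)} = \left(\left(4235 + 55 \cdot 109 + 77 \left(-42\right) - 4578\right) - 29350\right) - \left(11 - \left(-169\right)^{2}\right) = \left(\left(4235 + 5995 - 3234 - 4578\right) - 29350\right) + \left(-11 + 28561\right) = \left(2418 - 29350\right) + 28550 = -26932 + 28550 = 1618$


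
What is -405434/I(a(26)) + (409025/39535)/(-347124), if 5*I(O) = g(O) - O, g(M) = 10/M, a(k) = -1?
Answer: 1854664230503105/8234128404 ≈ 2.2524e+5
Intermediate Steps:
I(O) = 2/O - O/5 (I(O) = (10/O - O)/5 = (-O + 10/O)/5 = 2/O - O/5)
-405434/I(a(26)) + (409025/39535)/(-347124) = -405434/(2/(-1) - 1/5*(-1)) + (409025/39535)/(-347124) = -405434/(2*(-1) + 1/5) + (409025*(1/39535))*(-1/347124) = -405434/(-2 + 1/5) + (81805/7907)*(-1/347124) = -405434/(-9/5) - 81805/2744709468 = -405434*(-5/9) - 81805/2744709468 = 2027170/9 - 81805/2744709468 = 1854664230503105/8234128404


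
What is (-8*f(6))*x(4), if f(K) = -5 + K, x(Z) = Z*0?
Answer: 0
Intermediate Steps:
x(Z) = 0
(-8*f(6))*x(4) = -8*(-5 + 6)*0 = -8*1*0 = -8*0 = 0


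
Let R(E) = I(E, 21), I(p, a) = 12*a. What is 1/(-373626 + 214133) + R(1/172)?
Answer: 40192235/159493 ≈ 252.00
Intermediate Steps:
R(E) = 252 (R(E) = 12*21 = 252)
1/(-373626 + 214133) + R(1/172) = 1/(-373626 + 214133) + 252 = 1/(-159493) + 252 = -1/159493 + 252 = 40192235/159493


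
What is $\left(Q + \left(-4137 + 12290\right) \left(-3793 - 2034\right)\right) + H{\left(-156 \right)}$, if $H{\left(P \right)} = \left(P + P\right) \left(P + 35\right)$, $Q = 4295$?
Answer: $-47465484$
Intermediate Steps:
$H{\left(P \right)} = 2 P \left(35 + P\right)$
$\left(Q + \left(-4137 + 12290\right) \left(-3793 - 2034\right)\right) + H{\left(-156 \right)} = \left(4295 + \left(-4137 + 12290\right) \left(-3793 - 2034\right)\right) + 2 \left(-156\right) \left(35 - 156\right) = \left(4295 + 8153 \left(-5827\right)\right) + 2 \left(-156\right) \left(-121\right) = \left(4295 - 47507531\right) + 37752 = -47503236 + 37752 = -47465484$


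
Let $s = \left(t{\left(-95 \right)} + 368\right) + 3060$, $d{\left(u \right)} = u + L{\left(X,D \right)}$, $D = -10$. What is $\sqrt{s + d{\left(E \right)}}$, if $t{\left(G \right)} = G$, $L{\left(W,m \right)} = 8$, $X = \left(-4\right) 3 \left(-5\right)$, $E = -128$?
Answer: $3 \sqrt{357} \approx 56.683$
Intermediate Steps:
$X = 60$ ($X = \left(-12\right) \left(-5\right) = 60$)
$d{\left(u \right)} = 8 + u$ ($d{\left(u \right)} = u + 8 = 8 + u$)
$s = 3333$ ($s = \left(-95 + 368\right) + 3060 = 273 + 3060 = 3333$)
$\sqrt{s + d{\left(E \right)}} = \sqrt{3333 + \left(8 - 128\right)} = \sqrt{3333 - 120} = \sqrt{3213} = 3 \sqrt{357}$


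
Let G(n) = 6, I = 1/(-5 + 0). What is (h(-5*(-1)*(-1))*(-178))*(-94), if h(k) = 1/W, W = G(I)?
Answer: 8366/3 ≈ 2788.7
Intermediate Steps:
I = -⅕ (I = 1/(-5) = -⅕ ≈ -0.20000)
W = 6
h(k) = ⅙ (h(k) = 1/6 = ⅙)
(h(-5*(-1)*(-1))*(-178))*(-94) = ((⅙)*(-178))*(-94) = -89/3*(-94) = 8366/3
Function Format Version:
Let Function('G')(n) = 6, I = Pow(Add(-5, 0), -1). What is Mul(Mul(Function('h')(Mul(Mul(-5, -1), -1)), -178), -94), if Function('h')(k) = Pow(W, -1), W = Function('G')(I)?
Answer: Rational(8366, 3) ≈ 2788.7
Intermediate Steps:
I = Rational(-1, 5) (I = Pow(-5, -1) = Rational(-1, 5) ≈ -0.20000)
W = 6
Function('h')(k) = Rational(1, 6) (Function('h')(k) = Pow(6, -1) = Rational(1, 6))
Mul(Mul(Function('h')(Mul(Mul(-5, -1), -1)), -178), -94) = Mul(Mul(Rational(1, 6), -178), -94) = Mul(Rational(-89, 3), -94) = Rational(8366, 3)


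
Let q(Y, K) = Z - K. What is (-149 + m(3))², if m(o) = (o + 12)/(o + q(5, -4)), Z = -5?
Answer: 80089/4 ≈ 20022.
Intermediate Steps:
q(Y, K) = -5 - K
m(o) = (12 + o)/(-1 + o) (m(o) = (o + 12)/(o + (-5 - 1*(-4))) = (12 + o)/(o + (-5 + 4)) = (12 + o)/(o - 1) = (12 + o)/(-1 + o))
(-149 + m(3))² = (-149 + (12 + 3)/(-1 + 3))² = (-149 + 15/2)² = (-283/2)² = 80089/4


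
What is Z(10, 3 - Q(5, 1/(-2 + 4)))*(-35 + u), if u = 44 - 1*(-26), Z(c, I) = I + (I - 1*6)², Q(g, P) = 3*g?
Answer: 10920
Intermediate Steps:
Z(c, I) = I + (-6 + I)² (Z(c, I) = I + (I - 6)² = I + (-6 + I)²)
u = 70 (u = 44 + 26 = 70)
Z(10, 3 - Q(5, 1/(-2 + 4)))*(-35 + u) = ((3 - 3*5) + (-6 + (3 - 3*5))²)*(-35 + 70) = ((3 - 1*15) + (-6 + (3 - 1*15))²)*35 = ((3 - 15) + (-6 + (3 - 15))²)*35 = (-12 + (-6 - 12)²)*35 = (-12 + (-18)²)*35 = (-12 + 324)*35 = 312*35 = 10920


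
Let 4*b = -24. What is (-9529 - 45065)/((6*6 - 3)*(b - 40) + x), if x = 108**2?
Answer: -9099/1691 ≈ -5.3808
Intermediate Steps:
b = -6 (b = (1/4)*(-24) = -6)
x = 11664
(-9529 - 45065)/((6*6 - 3)*(b - 40) + x) = (-9529 - 45065)/((6*6 - 3)*(-6 - 40) + 11664) = -54594/((36 - 3)*(-46) + 11664) = -54594/(33*(-46) + 11664) = -54594/(-1518 + 11664) = -54594/10146 = -54594*1/10146 = -9099/1691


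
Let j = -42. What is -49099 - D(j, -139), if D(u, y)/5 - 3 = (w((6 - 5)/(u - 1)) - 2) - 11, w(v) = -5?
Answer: -49024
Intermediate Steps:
D(u, y) = -75 (D(u, y) = 15 + 5*((-5 - 2) - 11) = 15 + 5*(-7 - 11) = 15 + 5*(-18) = 15 - 90 = -75)
-49099 - D(j, -139) = -49099 - 1*(-75) = -49099 + 75 = -49024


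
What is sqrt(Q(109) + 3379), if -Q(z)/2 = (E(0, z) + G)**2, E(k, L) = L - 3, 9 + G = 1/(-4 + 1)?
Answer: I*sqrt(137789)/3 ≈ 123.73*I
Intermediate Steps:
G = -28/3 (G = -9 + 1/(-4 + 1) = -9 + 1/(-3) = -9 - 1/3 = -28/3 ≈ -9.3333)
E(k, L) = -3 + L
Q(z) = -2*(-37/3 + z)**2 (Q(z) = -2*((-3 + z) - 28/3)**2 = -2*(-37/3 + z)**2)
sqrt(Q(109) + 3379) = sqrt(-2*(-37 + 3*109)**2/9 + 3379) = sqrt(-2*(-37 + 327)**2/9 + 3379) = sqrt(-2/9*290**2 + 3379) = sqrt(-2/9*84100 + 3379) = sqrt(-168200/9 + 3379) = sqrt(-137789/9) = I*sqrt(137789)/3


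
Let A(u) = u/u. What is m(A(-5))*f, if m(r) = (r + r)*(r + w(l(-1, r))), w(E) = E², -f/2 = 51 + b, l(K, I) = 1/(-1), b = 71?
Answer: -976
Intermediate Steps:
A(u) = 1
l(K, I) = -1
f = -244 (f = -2*(51 + 71) = -2*122 = -244)
m(r) = 2*r*(1 + r) (m(r) = (r + r)*(r + (-1)²) = (2*r)*(r + 1) = (2*r)*(1 + r) = 2*r*(1 + r))
m(A(-5))*f = (2*1*(1 + 1))*(-244) = (2*1*2)*(-244) = 4*(-244) = -976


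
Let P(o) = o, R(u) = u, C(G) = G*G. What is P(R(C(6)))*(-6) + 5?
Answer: -211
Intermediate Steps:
C(G) = G**2
P(R(C(6)))*(-6) + 5 = 6**2*(-6) + 5 = 36*(-6) + 5 = -216 + 5 = -211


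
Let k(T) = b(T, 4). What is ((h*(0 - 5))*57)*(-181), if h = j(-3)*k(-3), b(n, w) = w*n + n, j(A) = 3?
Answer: -2321325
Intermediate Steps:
b(n, w) = n + n*w (b(n, w) = n*w + n = n + n*w)
k(T) = 5*T (k(T) = T*(1 + 4) = T*5 = 5*T)
h = -45 (h = 3*(5*(-3)) = 3*(-15) = -45)
((h*(0 - 5))*57)*(-181) = (-45*(0 - 5)*57)*(-181) = (-45*(-5)*57)*(-181) = (225*57)*(-181) = 12825*(-181) = -2321325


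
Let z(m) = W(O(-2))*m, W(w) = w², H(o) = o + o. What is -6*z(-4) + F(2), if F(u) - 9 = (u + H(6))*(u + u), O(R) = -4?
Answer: 449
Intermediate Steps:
H(o) = 2*o
F(u) = 9 + 2*u*(12 + u) (F(u) = 9 + (u + 2*6)*(u + u) = 9 + (u + 12)*(2*u) = 9 + (12 + u)*(2*u) = 9 + 2*u*(12 + u))
z(m) = 16*m (z(m) = (-4)²*m = 16*m)
-6*z(-4) + F(2) = -96*(-4) + (9 + 2*2² + 24*2) = -6*(-64) + (9 + 2*4 + 48) = 384 + (9 + 8 + 48) = 384 + 65 = 449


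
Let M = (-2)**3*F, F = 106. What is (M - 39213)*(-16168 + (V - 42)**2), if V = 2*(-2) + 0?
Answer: 562937172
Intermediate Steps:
V = -4 (V = -4 + 0 = -4)
M = -848 (M = (-2)**3*106 = -8*106 = -848)
(M - 39213)*(-16168 + (V - 42)**2) = (-848 - 39213)*(-16168 + (-4 - 42)**2) = -40061*(-16168 + (-46)**2) = -40061*(-16168 + 2116) = -40061*(-14052) = 562937172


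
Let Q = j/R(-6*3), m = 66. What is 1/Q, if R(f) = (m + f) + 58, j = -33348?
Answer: -53/16674 ≈ -0.0031786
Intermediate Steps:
R(f) = 124 + f (R(f) = (66 + f) + 58 = 124 + f)
Q = -16674/53 (Q = -33348/(124 - 6*3) = -33348/(124 - 18) = -33348/106 = -33348*1/106 = -16674/53 ≈ -314.60)
1/Q = 1/(-16674/53) = -53/16674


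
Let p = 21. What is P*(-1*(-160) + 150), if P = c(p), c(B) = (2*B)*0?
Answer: 0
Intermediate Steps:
c(B) = 0
P = 0
P*(-1*(-160) + 150) = 0*(-1*(-160) + 150) = 0*(160 + 150) = 0*310 = 0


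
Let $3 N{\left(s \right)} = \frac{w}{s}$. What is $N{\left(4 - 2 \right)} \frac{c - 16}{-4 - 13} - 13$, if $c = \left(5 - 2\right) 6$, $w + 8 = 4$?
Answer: $- \frac{659}{51} \approx -12.922$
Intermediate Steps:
$w = -4$ ($w = -8 + 4 = -4$)
$c = 18$ ($c = 3 \cdot 6 = 18$)
$N{\left(s \right)} = - \frac{4}{3 s}$ ($N{\left(s \right)} = \frac{\left(-4\right) \frac{1}{s}}{3} = - \frac{4}{3 s}$)
$N{\left(4 - 2 \right)} \frac{c - 16}{-4 - 13} - 13 = - \frac{4}{3 \left(4 - 2\right)} \frac{18 - 16}{-4 - 13} - 13 = - \frac{4}{3 \left(4 - 2\right)} \frac{2}{-17} - 13 = - \frac{4}{3 \cdot 2} \cdot 2 \left(- \frac{1}{17}\right) - 13 = \left(- \frac{4}{3}\right) \frac{1}{2} \left(- \frac{2}{17}\right) - 13 = \left(- \frac{2}{3}\right) \left(- \frac{2}{17}\right) - 13 = \frac{4}{51} - 13 = - \frac{659}{51}$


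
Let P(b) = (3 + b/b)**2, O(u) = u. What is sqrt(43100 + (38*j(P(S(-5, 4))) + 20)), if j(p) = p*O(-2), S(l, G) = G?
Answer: 12*sqrt(291) ≈ 204.70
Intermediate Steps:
P(b) = 16 (P(b) = (3 + 1)**2 = 4**2 = 16)
j(p) = -2*p (j(p) = p*(-2) = -2*p)
sqrt(43100 + (38*j(P(S(-5, 4))) + 20)) = sqrt(43100 + (38*(-2*16) + 20)) = sqrt(43100 + (38*(-32) + 20)) = sqrt(43100 + (-1216 + 20)) = sqrt(43100 - 1196) = sqrt(41904) = 12*sqrt(291)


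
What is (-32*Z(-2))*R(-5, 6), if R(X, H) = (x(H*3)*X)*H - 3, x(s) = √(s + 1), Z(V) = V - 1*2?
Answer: -384 - 3840*√19 ≈ -17122.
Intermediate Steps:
Z(V) = -2 + V (Z(V) = V - 2 = -2 + V)
x(s) = √(1 + s)
R(X, H) = -3 + H*X*√(1 + 3*H) (R(X, H) = (√(1 + H*3)*X)*H - 3 = (√(1 + 3*H)*X)*H - 3 = (X*√(1 + 3*H))*H - 3 = H*X*√(1 + 3*H) - 3 = -3 + H*X*√(1 + 3*H))
(-32*Z(-2))*R(-5, 6) = (-32*(-2 - 2))*(-3 + 6*(-5)*√(1 + 3*6)) = (-32*(-4))*(-3 + 6*(-5)*√(1 + 18)) = 128*(-3 + 6*(-5)*√19) = 128*(-3 - 30*√19) = -384 - 3840*√19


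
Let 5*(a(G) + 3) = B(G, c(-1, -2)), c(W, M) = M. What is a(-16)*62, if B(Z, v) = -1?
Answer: -992/5 ≈ -198.40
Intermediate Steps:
a(G) = -16/5 (a(G) = -3 + (⅕)*(-1) = -3 - ⅕ = -16/5)
a(-16)*62 = -16/5*62 = -992/5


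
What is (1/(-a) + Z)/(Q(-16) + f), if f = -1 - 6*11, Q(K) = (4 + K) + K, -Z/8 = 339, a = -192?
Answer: 520703/18240 ≈ 28.547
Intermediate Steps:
Z = -2712 (Z = -8*339 = -2712)
Q(K) = 4 + 2*K
f = -67 (f = -1 - 66 = -67)
(1/(-a) + Z)/(Q(-16) + f) = (1/(-1*(-192)) - 2712)/((4 + 2*(-16)) - 67) = (1/192 - 2712)/((4 - 32) - 67) = (1/192 - 2712)/(-28 - 67) = -520703/192/(-95) = -520703/192*(-1/95) = 520703/18240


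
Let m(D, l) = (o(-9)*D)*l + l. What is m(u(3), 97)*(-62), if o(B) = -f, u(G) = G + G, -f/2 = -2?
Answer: 138322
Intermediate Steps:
f = 4 (f = -2*(-2) = 4)
u(G) = 2*G
o(B) = -4 (o(B) = -1*4 = -4)
m(D, l) = l - 4*D*l (m(D, l) = (-4*D)*l + l = -4*D*l + l = l - 4*D*l)
m(u(3), 97)*(-62) = (97*(1 - 8*3))*(-62) = (97*(1 - 4*6))*(-62) = (97*(1 - 24))*(-62) = (97*(-23))*(-62) = -2231*(-62) = 138322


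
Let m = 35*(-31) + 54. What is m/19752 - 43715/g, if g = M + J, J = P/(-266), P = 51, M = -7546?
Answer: 227610495983/39647932824 ≈ 5.7408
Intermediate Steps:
J = -51/266 (J = 51/(-266) = -1/266*51 = -51/266 ≈ -0.19173)
g = -2007287/266 (g = -7546 - 51/266 = -2007287/266 ≈ -7546.2)
m = -1031 (m = -1085 + 54 = -1031)
m/19752 - 43715/g = -1031/19752 - 43715/(-2007287/266) = -1031*1/19752 - 43715*(-266/2007287) = -1031/19752 + 11628190/2007287 = 227610495983/39647932824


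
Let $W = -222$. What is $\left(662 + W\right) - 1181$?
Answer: $-741$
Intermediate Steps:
$\left(662 + W\right) - 1181 = \left(662 - 222\right) - 1181 = 440 - 1181 = -741$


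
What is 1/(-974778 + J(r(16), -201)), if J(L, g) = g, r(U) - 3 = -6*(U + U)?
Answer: -1/974979 ≈ -1.0257e-6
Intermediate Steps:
r(U) = 3 - 12*U (r(U) = 3 - 6*(U + U) = 3 - 12*U)
1/(-974778 + J(r(16), -201)) = 1/(-974778 - 201) = 1/(-974979) = -1/974979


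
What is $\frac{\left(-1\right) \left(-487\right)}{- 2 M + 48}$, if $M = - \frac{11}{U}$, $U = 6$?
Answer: $\frac{1461}{155} \approx 9.4258$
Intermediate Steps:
$M = - \frac{11}{6} \approx -1.8333$
$\frac{\left(-1\right) \left(-487\right)}{- 2 M + 48} = \frac{\left(-1\right) \left(-487\right)}{\left(-2\right) \left(- \frac{11}{6}\right) + 48} = \frac{487}{\frac{11}{3} + 48} = \frac{487}{\frac{155}{3}} = 487 \cdot \frac{3}{155} = \frac{1461}{155}$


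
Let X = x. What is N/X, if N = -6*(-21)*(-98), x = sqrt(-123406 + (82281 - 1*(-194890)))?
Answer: -1372*sqrt(17085)/5695 ≈ -31.490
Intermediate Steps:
x = 3*sqrt(17085) (x = sqrt(-123406 + (82281 + 194890)) = sqrt(-123406 + 277171) = sqrt(153765) = 3*sqrt(17085) ≈ 392.13)
X = 3*sqrt(17085) ≈ 392.13
N = -12348 (N = 126*(-98) = -12348)
N/X = -12348*sqrt(17085)/51255 = -1372*sqrt(17085)/5695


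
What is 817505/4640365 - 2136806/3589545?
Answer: -1396217757793/3331359796785 ≈ -0.41911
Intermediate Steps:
817505/4640365 - 2136806/3589545 = 817505*(1/4640365) - 2136806*1/3589545 = 163501/928073 - 2136806/3589545 = -1396217757793/3331359796785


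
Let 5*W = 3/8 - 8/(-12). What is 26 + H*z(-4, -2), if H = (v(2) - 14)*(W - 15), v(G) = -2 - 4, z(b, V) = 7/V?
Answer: -12113/12 ≈ -1009.4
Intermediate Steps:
W = 5/24 (W = (3/8 - 8/(-12))/5 = (3*(⅛) - 8*(-1/12))/5 = (3/8 + ⅔)/5 = (⅕)*(25/24) = 5/24 ≈ 0.20833)
v(G) = -6
H = 1775/6 (H = (-6 - 14)*(5/24 - 15) = -20*(-355/24) = 1775/6 ≈ 295.83)
26 + H*z(-4, -2) = 26 + 1775*(7/(-2))/6 = 26 + 1775*(7*(-½))/6 = 26 + (1775/6)*(-7/2) = 26 - 12425/12 = -12113/12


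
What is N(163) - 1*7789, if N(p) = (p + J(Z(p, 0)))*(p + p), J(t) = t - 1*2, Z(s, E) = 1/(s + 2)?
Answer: 7375331/165 ≈ 44699.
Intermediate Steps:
Z(s, E) = 1/(2 + s)
J(t) = -2 + t (J(t) = t - 2 = -2 + t)
N(p) = 2*p*(-2 + p + 1/(2 + p)) (N(p) = (p + (-2 + 1/(2 + p)))*(p + p) = (-2 + p + 1/(2 + p))*(2*p) = 2*p*(-2 + p + 1/(2 + p)))
N(163) - 1*7789 = 2*163*(-3 + 163**2)/(2 + 163) - 1*7789 = 2*163*(-3 + 26569)/165 - 7789 = 2*163*(1/165)*26566 - 7789 = 8660516/165 - 7789 = 7375331/165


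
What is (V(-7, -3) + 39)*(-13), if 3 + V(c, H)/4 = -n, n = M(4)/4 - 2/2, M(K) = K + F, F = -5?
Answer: -416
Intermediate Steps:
M(K) = -5 + K (M(K) = K - 5 = -5 + K)
n = -5/4 (n = (-5 + 4)/4 - 2/2 = -1*¼ - 2*½ = -¼ - 1 = -5/4 ≈ -1.2500)
V(c, H) = -7 (V(c, H) = -12 + 4*(-1*(-5/4)) = -12 + 4*(5/4) = -12 + 5 = -7)
(V(-7, -3) + 39)*(-13) = (-7 + 39)*(-13) = 32*(-13) = -416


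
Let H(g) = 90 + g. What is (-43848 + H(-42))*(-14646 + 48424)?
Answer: -1479476400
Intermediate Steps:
(-43848 + H(-42))*(-14646 + 48424) = (-43848 + (90 - 42))*(-14646 + 48424) = (-43848 + 48)*33778 = -43800*33778 = -1479476400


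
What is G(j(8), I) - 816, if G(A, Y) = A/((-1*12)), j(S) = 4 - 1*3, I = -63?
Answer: -9793/12 ≈ -816.08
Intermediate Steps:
j(S) = 1 (j(S) = 4 - 3 = 1)
G(A, Y) = -A/12 (G(A, Y) = A/(-12) = A*(-1/12) = -A/12)
G(j(8), I) - 816 = -1/12*1 - 816 = -1/12 - 816 = -9793/12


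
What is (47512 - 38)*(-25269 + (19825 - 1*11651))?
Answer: -811568030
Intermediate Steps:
(47512 - 38)*(-25269 + (19825 - 1*11651)) = 47474*(-25269 + (19825 - 11651)) = 47474*(-25269 + 8174) = 47474*(-17095) = -811568030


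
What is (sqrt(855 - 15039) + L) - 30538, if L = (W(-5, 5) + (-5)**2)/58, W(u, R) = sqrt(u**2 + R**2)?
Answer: -1771179/58 + 5*sqrt(2)/58 + 6*I*sqrt(394) ≈ -30537.0 + 119.1*I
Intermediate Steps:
W(u, R) = sqrt(R**2 + u**2)
L = 25/58 + 5*sqrt(2)/58 (L = (sqrt(5**2 + (-5)**2) + (-5)**2)/58 = (sqrt(25 + 25) + 25)/58 = (sqrt(50) + 25)/58 = (5*sqrt(2) + 25)/58 = (25 + 5*sqrt(2))/58 = 25/58 + 5*sqrt(2)/58 ≈ 0.55295)
(sqrt(855 - 15039) + L) - 30538 = (sqrt(855 - 15039) + (25/58 + 5*sqrt(2)/58)) - 30538 = (sqrt(-14184) + (25/58 + 5*sqrt(2)/58)) - 30538 = (6*I*sqrt(394) + (25/58 + 5*sqrt(2)/58)) - 30538 = (25/58 + 5*sqrt(2)/58 + 6*I*sqrt(394)) - 30538 = -1771179/58 + 5*sqrt(2)/58 + 6*I*sqrt(394)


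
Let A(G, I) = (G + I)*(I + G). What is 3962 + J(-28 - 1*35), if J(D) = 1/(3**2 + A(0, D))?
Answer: 15760837/3978 ≈ 3962.0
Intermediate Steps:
A(G, I) = (G + I)**2 (A(G, I) = (G + I)*(G + I) = (G + I)**2)
J(D) = 1/(9 + D**2) (J(D) = 1/(3**2 + (0 + D)**2) = 1/(9 + D**2))
3962 + J(-28 - 1*35) = 3962 + 1/(9 + (-28 - 1*35)**2) = 3962 + 1/(9 + (-28 - 35)**2) = 3962 + 1/(9 + (-63)**2) = 3962 + 1/(9 + 3969) = 3962 + 1/3978 = 15760837/3978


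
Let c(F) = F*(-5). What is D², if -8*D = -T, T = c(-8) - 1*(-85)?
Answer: 15625/64 ≈ 244.14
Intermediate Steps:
c(F) = -5*F
T = 125 (T = -5*(-8) - 1*(-85) = 40 + 85 = 125)
D = 125/8 (D = -(-1)*125/8 = -⅛*(-125) = 125/8 ≈ 15.625)
D² = (125/8)² = 15625/64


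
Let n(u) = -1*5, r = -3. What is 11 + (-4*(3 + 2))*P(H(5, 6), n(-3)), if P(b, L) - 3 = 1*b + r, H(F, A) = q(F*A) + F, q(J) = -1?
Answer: -69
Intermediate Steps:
n(u) = -5
H(F, A) = -1 + F
P(b, L) = b (P(b, L) = 3 + (1*b - 3) = 3 + (b - 3) = 3 + (-3 + b) = b)
11 + (-4*(3 + 2))*P(H(5, 6), n(-3)) = 11 + (-4*(3 + 2))*(-1 + 5) = 11 - 4*5*4 = 11 - 20*4 = 11 - 80 = -69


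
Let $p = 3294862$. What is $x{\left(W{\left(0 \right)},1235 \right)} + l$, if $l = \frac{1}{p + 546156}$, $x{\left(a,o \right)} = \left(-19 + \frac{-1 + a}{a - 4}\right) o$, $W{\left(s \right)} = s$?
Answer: $- \frac{177887146123}{7682036} \approx -23156.0$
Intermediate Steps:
$x{\left(a,o \right)} = o \left(-19 + \frac{-1 + a}{-4 + a}\right)$ ($x{\left(a,o \right)} = \left(-19 + \frac{-1 + a}{-4 + a}\right) o = o \left(-19 + \frac{-1 + a}{-4 + a}\right)$)
$l = \frac{1}{3841018}$ ($l = \frac{1}{3294862 + 546156} = \frac{1}{3841018} \approx 2.6035 \cdot 10^{-7}$)
$x{\left(W{\left(0 \right)},1235 \right)} + l = 3 \cdot 1235 \frac{1}{-4 + 0} \left(25 - 0\right) + \frac{1}{3841018} = 3 \cdot 1235 \frac{1}{-4} \left(25 + 0\right) + \frac{1}{3841018} = 3 \cdot 1235 \left(- \frac{1}{4}\right) 25 + \frac{1}{3841018} = - \frac{92625}{4} + \frac{1}{3841018} = - \frac{177887146123}{7682036}$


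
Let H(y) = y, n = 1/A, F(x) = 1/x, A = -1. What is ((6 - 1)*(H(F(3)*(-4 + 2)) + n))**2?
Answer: 625/9 ≈ 69.444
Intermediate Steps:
F(x) = 1/x
n = -1 (n = 1/(-1) = 1*(-1) = -1)
((6 - 1)*(H(F(3)*(-4 + 2)) + n))**2 = ((6 - 1)*((-4 + 2)/3 - 1))**2 = (5*((1/3)*(-2) - 1))**2 = (5*(-2/3 - 1))**2 = (5*(-5/3))**2 = (-25/3)**2 = 625/9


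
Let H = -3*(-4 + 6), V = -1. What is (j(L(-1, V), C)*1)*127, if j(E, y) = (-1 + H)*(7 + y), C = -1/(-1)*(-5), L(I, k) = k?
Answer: -1778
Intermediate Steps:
C = -5 (C = -1*(-1)*(-5) = 1*(-5) = -5)
H = -6 (H = -3*2 = -6)
j(E, y) = -49 - 7*y (j(E, y) = (-1 - 6)*(7 + y) = -7*(7 + y) = -49 - 7*y)
(j(L(-1, V), C)*1)*127 = ((-49 - 7*(-5))*1)*127 = ((-49 + 35)*1)*127 = -14*1*127 = -14*127 = -1778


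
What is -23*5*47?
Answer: -5405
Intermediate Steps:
-23*5*47 = -115*47 = -5405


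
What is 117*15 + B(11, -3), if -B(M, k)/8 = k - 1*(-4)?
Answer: 1747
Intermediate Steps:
B(M, k) = -32 - 8*k (B(M, k) = -8*(k - 1*(-4)) = -8*(k + 4) = -8*(4 + k) = -32 - 8*k)
117*15 + B(11, -3) = 117*15 + (-32 - 8*(-3)) = 1755 + (-32 + 24) = 1755 - 8 = 1747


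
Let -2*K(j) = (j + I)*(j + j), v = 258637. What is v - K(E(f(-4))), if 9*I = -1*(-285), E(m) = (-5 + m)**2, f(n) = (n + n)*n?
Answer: 813163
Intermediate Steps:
f(n) = 2*n**2 (f(n) = (2*n)*n = 2*n**2)
I = 95/3 (I = (-1*(-285))/9 = (1/9)*285 = 95/3 ≈ 31.667)
K(j) = -j*(95/3 + j) (K(j) = -(j + 95/3)*(j + j)/2 = -(95/3 + j)*2*j/2 = -j*(95/3 + j))
v - K(E(f(-4))) = 258637 - (-1)*(-5 + 2*(-4)**2)**2*(95 + 3*(-5 + 2*(-4)**2)**2)/3 = 258637 - (-1)*(-5 + 2*16)**2*(95 + 3*(-5 + 2*16)**2)/3 = 258637 - (-1)*(-5 + 32)**2*(95 + 3*(-5 + 32)**2)/3 = 258637 - (-1)*27**2*(95 + 3*27**2)/3 = 258637 - (-1)*729*(95 + 3*729)/3 = 258637 - (-1)*729*(95 + 2187)/3 = 258637 - (-1)*729*2282/3 = 258637 - 1*(-554526) = 258637 + 554526 = 813163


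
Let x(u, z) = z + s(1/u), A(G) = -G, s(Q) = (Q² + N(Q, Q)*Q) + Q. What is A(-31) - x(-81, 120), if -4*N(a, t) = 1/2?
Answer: -4670873/52488 ≈ -88.989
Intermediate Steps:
N(a, t) = -⅛ (N(a, t) = -¼/2 = -¼*½ = -⅛)
s(Q) = Q² + 7*Q/8 (s(Q) = (Q² - Q/8) + Q = Q² + 7*Q/8)
x(u, z) = z + (7 + 8/u)/(8*u)
A(-31) - x(-81, 120) = -1*(-31) - (120 + (-81)⁻² + (7/8)/(-81)) = 31 - (120 + 1/6561 + (7/8)*(-1/81)) = 31 - (120 + 1/6561 - 7/648) = 31 - 1*6298001/52488 = 31 - 6298001/52488 = -4670873/52488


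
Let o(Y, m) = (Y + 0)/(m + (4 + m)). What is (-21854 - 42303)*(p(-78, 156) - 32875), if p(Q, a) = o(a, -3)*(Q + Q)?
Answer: 1328498999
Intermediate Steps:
o(Y, m) = Y/(4 + 2*m)
p(Q, a) = -Q*a (p(Q, a) = (a/(2*(2 - 3)))*(Q + Q) = ((½)*a/(-1))*(2*Q) = ((½)*a*(-1))*(2*Q) = (-a/2)*(2*Q) = -Q*a)
(-21854 - 42303)*(p(-78, 156) - 32875) = (-21854 - 42303)*(-1*(-78)*156 - 32875) = -64157*(12168 - 32875) = -64157*(-20707) = 1328498999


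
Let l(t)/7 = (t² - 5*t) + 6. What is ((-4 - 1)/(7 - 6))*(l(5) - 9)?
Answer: -165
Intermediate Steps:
l(t) = 42 - 35*t + 7*t² (l(t) = 7*((t² - 5*t) + 6) = 7*(6 + t² - 5*t) = 42 - 35*t + 7*t²)
((-4 - 1)/(7 - 6))*(l(5) - 9) = ((-4 - 1)/(7 - 6))*((42 - 35*5 + 7*5²) - 9) = (-5/1)*((42 - 175 + 7*25) - 9) = (-5*1)*((42 - 175 + 175) - 9) = -5*(42 - 9) = -5*33 = -165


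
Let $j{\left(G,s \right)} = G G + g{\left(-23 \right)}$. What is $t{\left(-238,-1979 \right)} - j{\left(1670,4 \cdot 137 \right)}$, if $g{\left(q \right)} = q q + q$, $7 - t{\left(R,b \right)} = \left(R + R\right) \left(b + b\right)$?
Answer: $-4673407$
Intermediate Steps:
$t{\left(R,b \right)} = 7 - 4 R b$ ($t{\left(R,b \right)} = 7 - \left(R + R\right) \left(b + b\right) = 7 - 2 R 2 b = 7 - 4 R b$)
$g{\left(q \right)} = q + q^{2}$ ($g{\left(q \right)} = q^{2} + q = q + q^{2}$)
$j{\left(G,s \right)} = 506 + G^{2}$ ($j{\left(G,s \right)} = G G - 23 \left(1 - 23\right) = G^{2} - -506 = G^{2} + 506 = 506 + G^{2}$)
$t{\left(-238,-1979 \right)} - j{\left(1670,4 \cdot 137 \right)} = \left(7 - \left(-952\right) \left(-1979\right)\right) - \left(506 + 1670^{2}\right) = \left(7 - 1884008\right) - \left(506 + 2788900\right) = -1884001 - 2789406 = -4673407$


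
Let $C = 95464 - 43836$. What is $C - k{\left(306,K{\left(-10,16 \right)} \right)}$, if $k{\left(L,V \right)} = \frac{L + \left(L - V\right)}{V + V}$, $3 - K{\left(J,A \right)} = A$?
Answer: $\frac{1342953}{26} \approx 51652.0$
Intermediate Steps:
$K{\left(J,A \right)} = 3 - A$
$C = 51628$ ($C = 95464 - 43836 = 51628$)
$k{\left(L,V \right)} = \frac{- V + 2 L}{2 V}$
$C - k{\left(306,K{\left(-10,16 \right)} \right)} = 51628 - \frac{306 - \frac{3 - 16}{2}}{3 - 16} = 51628 - \frac{306 - - \frac{13}{2}}{-13} = 51628 - - \frac{306 + \frac{13}{2}}{13} = 51628 - \left(- \frac{1}{13}\right) \frac{625}{2} = 51628 - - \frac{625}{26} = 51628 + \frac{625}{26} = \frac{1342953}{26}$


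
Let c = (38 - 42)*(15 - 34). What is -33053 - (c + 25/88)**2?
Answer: -301026801/7744 ≈ -38872.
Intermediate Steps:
c = 76 (c = -4*(-19) = 76)
-33053 - (c + 25/88)**2 = -33053 - (76 + 25/88)**2 = -33053 - (6713/88)**2 = -33053 - 1*45064369/7744 = -33053 - 45064369/7744 = -301026801/7744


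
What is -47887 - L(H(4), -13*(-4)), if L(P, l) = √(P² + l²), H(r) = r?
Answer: -47887 - 4*√170 ≈ -47939.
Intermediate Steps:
-47887 - L(H(4), -13*(-4)) = -47887 - √(4² + (-13*(-4))²) = -47887 - √(16 + 52²) = -47887 - √(16 + 2704) = -47887 - √2720 = -47887 - 4*√170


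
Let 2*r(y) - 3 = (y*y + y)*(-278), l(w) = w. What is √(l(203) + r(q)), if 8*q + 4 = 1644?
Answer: I*√23479062/2 ≈ 2422.8*I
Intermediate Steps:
q = 205 (q = -½ + (⅛)*1644 = -½ + 411/2 = 205)
r(y) = 3/2 - 139*y - 139*y² (r(y) = 3/2 + ((y*y + y)*(-278))/2 = 3/2 + ((y² + y)*(-278))/2 = 3/2 + ((y + y²)*(-278))/2 = 3/2 + (-278*y - 278*y²)/2 = 3/2 + (-139*y - 139*y²) = 3/2 - 139*y - 139*y²)
√(l(203) + r(q)) = √(203 + (3/2 - 139*205 - 139*205²)) = √(203 + (3/2 - 28495 - 139*42025)) = √(203 + (3/2 - 28495 - 5841475)) = √(203 - 11739937/2) = √(-11739531/2) = I*√23479062/2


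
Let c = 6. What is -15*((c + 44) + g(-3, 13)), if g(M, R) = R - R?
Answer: -750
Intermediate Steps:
g(M, R) = 0
-15*((c + 44) + g(-3, 13)) = -15*((6 + 44) + 0) = -15*(50 + 0) = -15*50 = -750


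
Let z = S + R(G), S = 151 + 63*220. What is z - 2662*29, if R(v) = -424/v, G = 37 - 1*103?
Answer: -2084959/33 ≈ -63181.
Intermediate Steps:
G = -66 (G = 37 - 103 = -66)
S = 14011 (S = 151 + 13860 = 14011)
z = 462575/33 (z = 14011 - 424/(-66) = 14011 - 424*(-1/66) = 14011 + 212/33 = 462575/33 ≈ 14017.)
z - 2662*29 = 462575/33 - 2662*29 = 462575/33 - 77198 = -2084959/33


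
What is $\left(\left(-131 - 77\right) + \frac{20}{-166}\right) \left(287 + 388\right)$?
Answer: $- \frac{11659950}{83} \approx -1.4048 \cdot 10^{5}$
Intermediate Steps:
$\left(\left(-131 - 77\right) + \frac{20}{-166}\right) \left(287 + 388\right) = \left(\left(-131 - 77\right) + 20 \left(- \frac{1}{166}\right)\right) 675 = \left(-208 - \frac{10}{83}\right) 675 = \left(- \frac{17274}{83}\right) 675 = - \frac{11659950}{83}$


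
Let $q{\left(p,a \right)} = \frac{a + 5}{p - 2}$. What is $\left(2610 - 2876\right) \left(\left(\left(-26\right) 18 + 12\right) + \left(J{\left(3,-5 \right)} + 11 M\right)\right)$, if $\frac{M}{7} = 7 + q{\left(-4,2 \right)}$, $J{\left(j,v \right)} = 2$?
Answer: $\frac{3857}{3} \approx 1285.7$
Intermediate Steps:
$q{\left(p,a \right)} = \frac{5 + a}{-2 + p}$
$M = \frac{245}{6}$ ($M = 7 \left(7 + \frac{5 + 2}{-2 - 4}\right) = 7 \left(7 + \frac{1}{-6} \cdot 7\right) = 7 \left(7 - \frac{7}{6}\right) = 7 \cdot \frac{35}{6} = \frac{245}{6} \approx 40.833$)
$\left(2610 - 2876\right) \left(\left(\left(-26\right) 18 + 12\right) + \left(J{\left(3,-5 \right)} + 11 M\right)\right) = \left(2610 - 2876\right) \left(\left(\left(-26\right) 18 + 12\right) + \left(2 + 11 \cdot \frac{245}{6}\right)\right) = - 266 \left(\left(-468 + 12\right) + \left(2 + \frac{2695}{6}\right)\right) = - 266 \left(-456 + \frac{2707}{6}\right) = \left(-266\right) \left(- \frac{29}{6}\right) = \frac{3857}{3}$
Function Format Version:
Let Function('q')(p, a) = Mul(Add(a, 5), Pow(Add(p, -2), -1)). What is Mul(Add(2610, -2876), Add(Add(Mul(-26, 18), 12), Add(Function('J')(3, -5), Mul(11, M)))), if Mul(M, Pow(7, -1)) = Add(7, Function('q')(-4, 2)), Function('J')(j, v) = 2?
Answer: Rational(3857, 3) ≈ 1285.7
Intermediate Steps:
Function('q')(p, a) = Mul(Pow(Add(-2, p), -1), Add(5, a)) (Function('q')(p, a) = Mul(Add(5, a), Pow(Add(-2, p), -1)) = Mul(Pow(Add(-2, p), -1), Add(5, a)))
M = Rational(245, 6) (M = Mul(7, Add(7, Mul(Pow(Add(-2, -4), -1), Add(5, 2)))) = Mul(7, Add(7, Mul(Pow(-6, -1), 7))) = Mul(7, Add(7, Mul(Rational(-1, 6), 7))) = Mul(7, Add(7, Rational(-7, 6))) = Mul(7, Rational(35, 6)) = Rational(245, 6) ≈ 40.833)
Mul(Add(2610, -2876), Add(Add(Mul(-26, 18), 12), Add(Function('J')(3, -5), Mul(11, M)))) = Mul(Add(2610, -2876), Add(Add(Mul(-26, 18), 12), Add(2, Mul(11, Rational(245, 6))))) = Mul(-266, Add(Add(-468, 12), Add(2, Rational(2695, 6)))) = Mul(-266, Add(-456, Rational(2707, 6))) = Mul(-266, Rational(-29, 6)) = Rational(3857, 3)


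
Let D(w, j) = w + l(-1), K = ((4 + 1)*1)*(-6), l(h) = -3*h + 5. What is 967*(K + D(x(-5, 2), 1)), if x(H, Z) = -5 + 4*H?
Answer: -45449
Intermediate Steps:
l(h) = 5 - 3*h
K = -30 (K = (5*1)*(-6) = 5*(-6) = -30)
D(w, j) = 8 + w (D(w, j) = w + (5 - 3*(-1)) = w + (5 + 3) = w + 8 = 8 + w)
967*(K + D(x(-5, 2), 1)) = 967*(-30 + (8 + (-5 + 4*(-5)))) = 967*(-30 + (8 + (-5 - 20))) = 967*(-30 + (8 - 25)) = 967*(-30 - 17) = 967*(-47) = -45449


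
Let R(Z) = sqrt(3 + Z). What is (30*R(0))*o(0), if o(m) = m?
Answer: 0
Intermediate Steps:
(30*R(0))*o(0) = (30*sqrt(3 + 0))*0 = (30*sqrt(3))*0 = 0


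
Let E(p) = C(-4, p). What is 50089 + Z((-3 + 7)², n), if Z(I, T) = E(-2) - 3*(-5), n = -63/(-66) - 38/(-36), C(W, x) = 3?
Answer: 50107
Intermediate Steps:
E(p) = 3
n = 199/99 (n = -63*(-1/66) - 38*(-1/36) = 21/22 + 19/18 = 199/99 ≈ 2.0101)
Z(I, T) = 18 (Z(I, T) = 3 - 3*(-5) = 3 + 15 = 18)
50089 + Z((-3 + 7)², n) = 50089 + 18 = 50107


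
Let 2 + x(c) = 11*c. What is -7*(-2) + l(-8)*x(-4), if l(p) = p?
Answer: 382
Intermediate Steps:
x(c) = -2 + 11*c
-7*(-2) + l(-8)*x(-4) = -7*(-2) - 8*(-2 + 11*(-4)) = 14 - 8*(-2 - 44) = 14 - 8*(-46) = 14 + 368 = 382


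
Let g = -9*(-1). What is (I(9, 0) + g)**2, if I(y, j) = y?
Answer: 324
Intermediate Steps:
g = 9
(I(9, 0) + g)**2 = (9 + 9)**2 = 18**2 = 324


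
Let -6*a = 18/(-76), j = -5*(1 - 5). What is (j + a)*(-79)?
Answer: -120317/76 ≈ -1583.1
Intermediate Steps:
j = 20 (j = -5*(-4) = 20)
a = 3/76 (a = -3/(-76) = -3*(-1)/76 = -1/6*(-9/38) = 3/76 ≈ 0.039474)
(j + a)*(-79) = (20 + 3/76)*(-79) = (1523/76)*(-79) = -120317/76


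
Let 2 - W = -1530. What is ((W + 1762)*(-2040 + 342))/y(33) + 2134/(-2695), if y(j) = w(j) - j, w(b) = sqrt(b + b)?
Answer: 1370330926/7595 + 1864404*sqrt(66)/341 ≈ 2.2484e+5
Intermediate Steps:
W = 1532 (W = 2 - 1*(-1530) = 2 + 1530 = 1532)
w(b) = sqrt(2)*sqrt(b) (w(b) = sqrt(2*b) = sqrt(2)*sqrt(b))
y(j) = -j + sqrt(2)*sqrt(j) (y(j) = sqrt(2)*sqrt(j) - j = -j + sqrt(2)*sqrt(j))
((W + 1762)*(-2040 + 342))/y(33) + 2134/(-2695) = ((1532 + 1762)*(-2040 + 342))/(-1*33 + sqrt(2)*sqrt(33)) + 2134/(-2695) = (3294*(-1698))/(-33 + sqrt(66)) + 2134*(-1/2695) = -5593212/(-33 + sqrt(66)) - 194/245 = -194/245 - 5593212/(-33 + sqrt(66))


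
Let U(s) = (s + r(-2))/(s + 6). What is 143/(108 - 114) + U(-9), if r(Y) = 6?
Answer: -137/6 ≈ -22.833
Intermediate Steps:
U(s) = 1 (U(s) = (s + 6)/(s + 6) = (6 + s)/(6 + s) = 1)
143/(108 - 114) + U(-9) = 143/(108 - 114) + 1 = 143/(-6) + 1 = 143*(-⅙) + 1 = -143/6 + 1 = -137/6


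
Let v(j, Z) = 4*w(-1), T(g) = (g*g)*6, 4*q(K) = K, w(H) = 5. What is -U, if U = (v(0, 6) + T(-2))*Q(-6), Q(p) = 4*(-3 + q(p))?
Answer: 792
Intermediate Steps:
q(K) = K/4
T(g) = 6*g² (T(g) = g²*6 = 6*g²)
Q(p) = -12 + p (Q(p) = 4*(-3 + p/4) = -12 + p)
v(j, Z) = 20 (v(j, Z) = 4*5 = 20)
U = -792 (U = (20 + 6*(-2)²)*(-12 - 6) = (20 + 6*4)*(-18) = (20 + 24)*(-18) = 44*(-18) = -792)
-U = -1*(-792) = 792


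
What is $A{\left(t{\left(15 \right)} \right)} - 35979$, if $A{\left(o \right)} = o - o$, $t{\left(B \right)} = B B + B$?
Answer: $-35979$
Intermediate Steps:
$t{\left(B \right)} = B + B^{2}$ ($t{\left(B \right)} = B^{2} + B = B + B^{2}$)
$A{\left(o \right)} = 0$
$A{\left(t{\left(15 \right)} \right)} - 35979 = 0 - 35979 = -35979$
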